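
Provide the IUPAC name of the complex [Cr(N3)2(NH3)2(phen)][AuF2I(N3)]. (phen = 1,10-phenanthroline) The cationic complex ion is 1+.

diamminediazido(1,10-phenanthroline)chromium(III) azidodifluoroiodoaurate(III)

Both ions are complex: the cation is named first with the plain metal name, the anion second with the -ate form; each ion's ligands are alphabetised independently.
The complex cation is given as 1+; its ligand charges sum to -2, so Cr = +3.
A 1:1 salt means the anion carries the equal and opposite charge, 1−.
Anion: ligand charges sum to -4; for the ion to be 1−, Au = +3.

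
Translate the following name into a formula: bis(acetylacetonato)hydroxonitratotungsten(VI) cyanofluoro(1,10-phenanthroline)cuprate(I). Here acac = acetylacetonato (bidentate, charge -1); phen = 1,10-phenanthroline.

[W(acac)2(NO3)(OH)][Cu(CN)F(phen)]2

Cation [W…]: ligand charges -4, W(VI) ⇒ ion charge 2+.
Anion [Cu…]: ligand charges -2, Cu(I) ⇒ ion charge 1−.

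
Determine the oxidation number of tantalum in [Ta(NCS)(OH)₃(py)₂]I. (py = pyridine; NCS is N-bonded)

1 iodide outside the brackets (-1 each) → the complex ion is 1+.
Ligand charges: 2×py neutral; 1×NCS = -1; 3×OH = -3; sum -4.
Ta + (-4) = 1+ ⇒ Ta is +5.

+5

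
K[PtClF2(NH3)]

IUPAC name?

The 1 potassium counter-ion carries a total charge of +1, so each complex ion is 1−.
Ligand charges: 1×chloro (-1 each), 2×fluoro (-1 each), 1×ammine (neutral); total -3. So Pt + (-3) = 1−, giving Pt = +2.
Ligands are named alphabetically: ammine before chloro before fluoro.
The complex ion is anionic, so platinum takes the -ate form platinate(II).

potassium amminechlorodifluoroplatinate(II)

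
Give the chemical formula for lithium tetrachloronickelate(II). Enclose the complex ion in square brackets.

Ligands: 4 chloro (Cl, -1). Ligand charge sum = -4.
With Ni in oxidation state +2, the complex ion is [Ni...]^2−.
Charge balance with lithium (+1) requires 1 complex ion per 2 lithium.

Li2[NiCl4]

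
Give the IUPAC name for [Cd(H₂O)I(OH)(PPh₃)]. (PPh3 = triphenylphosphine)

There is no counter-ion, so the complex is neutral overall.
Ligand charges: 1×triphenylphosphine (neutral), 1×iodo (-1 each), 1×hydroxo (-1 each), 1×aqua (neutral); total -2. So Cd + (-2) = 0, giving Cd = +2.
Ligands are named alphabetically: aqua before hydroxo before iodo before triphenylphosphine.

aquahydroxoiodo(triphenylphosphine)cadmium(II)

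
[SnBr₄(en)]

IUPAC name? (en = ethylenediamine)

There is no counter-ion, so the complex is neutral overall.
Ligand charges: 1×ethylenediamine (neutral), 4×bromo (-1 each); total -4. So Sn + (-4) = 0, giving Sn = +4.
Ligands are named alphabetically: bromo before ethylenediamine.

tetrabromo(ethylenediamine)tin(IV)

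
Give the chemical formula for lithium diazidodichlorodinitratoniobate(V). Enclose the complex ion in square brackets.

Li[NbCl2(N3)2(NO3)2]

Ligands: 2 nitrato (NO3, -1), 2 chloro (Cl, -1), 2 azido (N3, -1). Ligand charge sum = -6.
With Nb in oxidation state +5, the complex ion is [Nb...]^1−.
Charge balance with lithium (+1) requires 1 complex ion per 1 lithium.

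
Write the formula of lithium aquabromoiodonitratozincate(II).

Li[ZnBr(H2O)I(NO3)]

Ligands: 1 aqua (H2O, neutral), 1 iodo (I, -1), 1 nitrato (NO3, -1), 1 bromo (Br, -1). Ligand charge sum = -3.
Charge balance with lithium (+1) requires 1 complex ion per 1 lithium.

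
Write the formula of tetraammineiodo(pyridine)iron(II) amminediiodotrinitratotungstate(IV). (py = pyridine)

Cation [Fe…]: ligand charges -1, Fe(II) ⇒ ion charge 1+.
Anion [W…]: ligand charges -5, W(IV) ⇒ ion charge 1−.

[FeI(NH3)4(py)][WI2(NH3)(NO3)3]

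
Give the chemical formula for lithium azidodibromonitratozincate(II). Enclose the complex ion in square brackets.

Li2[ZnBr2(N3)(NO3)]

Ligands: 1 nitrato (NO3, -1), 1 azido (N3, -1), 2 bromo (Br, -1). Ligand charge sum = -4.
With Zn in oxidation state +2, the complex ion is [Zn...]^2−.
Charge balance with lithium (+1) requires 1 complex ion per 2 lithium.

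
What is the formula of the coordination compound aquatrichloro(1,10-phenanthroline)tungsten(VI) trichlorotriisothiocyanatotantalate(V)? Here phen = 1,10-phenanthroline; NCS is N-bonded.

[WCl3(H2O)(phen)][TaCl3(NCS)3]3

Cation [W…]: ligand charges -3, W(VI) ⇒ ion charge 3+.
Anion [Ta…]: ligand charges -6, Ta(V) ⇒ ion charge 1−.
One 3+ cation requires 3 of the 1− anion.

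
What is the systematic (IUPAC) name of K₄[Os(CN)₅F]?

The 4 potassium counter-ions carry a total charge of +4, so each complex ion is 4−.
Ligand charges: 1×fluoro (-1 each), 5×cyano (-1 each); total -6. So Os + (-6) = 4−, giving Os = +2.
Ligands are named alphabetically: cyano before fluoro.
The complex ion is anionic, so osmium takes the -ate form osmate(II).

potassium pentacyanofluoroosmate(II)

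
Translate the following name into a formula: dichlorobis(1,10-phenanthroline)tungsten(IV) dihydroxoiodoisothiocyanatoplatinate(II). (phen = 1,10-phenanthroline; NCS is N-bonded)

[WCl2(phen)2][PtI(NCS)(OH)2]

Cation [W…]: ligand charges -2, W(IV) ⇒ ion charge 2+.
Anion [Pt…]: ligand charges -4, Pt(II) ⇒ ion charge 2−.
One 2+ cation balances one 2− anion.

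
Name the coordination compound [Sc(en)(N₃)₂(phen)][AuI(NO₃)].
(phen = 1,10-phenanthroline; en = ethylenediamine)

diazido(ethylenediamine)(1,10-phenanthroline)scandium(III) iodonitratoaurate(I)

Scandium is always +3 in its complexes; the cation's ligand charges sum to -2, so the complex cation is 1+.
A 1:1 salt means the anion carries the equal and opposite charge, 1−.
Anion: ligand charges sum to -2; for the ion to be 1−, Au = +1.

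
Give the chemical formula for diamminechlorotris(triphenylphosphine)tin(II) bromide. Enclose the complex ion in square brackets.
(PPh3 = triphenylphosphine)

Ligands: 3 triphenylphosphine (PPh3, neutral), 2 ammine (NH3, neutral), 1 chloro (Cl, -1). Ligand charge sum = -1.
With Sn in oxidation state +2, the complex ion is [Sn...]^1+.
Charge balance with bromide (-1) requires 1 complex ion per 1 bromide.

[SnCl(NH3)2(PPh3)3]Br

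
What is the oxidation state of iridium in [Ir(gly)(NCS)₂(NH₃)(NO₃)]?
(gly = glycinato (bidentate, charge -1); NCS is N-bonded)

+4

No counter-ion: the bracketed complex is neutral.
Ligand charges: 1×gly = -1; 1×NH3 neutral; 2×NCS = -2; 1×NO3 = -1; sum -4.
Ir + (-4) = 0 ⇒ Ir is +4.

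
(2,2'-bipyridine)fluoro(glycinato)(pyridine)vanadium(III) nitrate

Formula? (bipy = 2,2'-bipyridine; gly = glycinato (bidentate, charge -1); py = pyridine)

[V(bipy)F(gly)(py)]NO3

Ligands: 1 2,2'-bipyridine (bipy, neutral), 1 glycinato (gly, -1), 1 pyridine (py, neutral), 1 fluoro (F, -1). Ligand charge sum = -2.
Charge balance with nitrate (-1) requires 1 complex ion per 1 nitrate.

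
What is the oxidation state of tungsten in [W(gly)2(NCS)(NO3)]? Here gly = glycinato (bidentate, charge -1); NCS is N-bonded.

No counter-ion: the bracketed complex is neutral.
Ligand charges: 2×gly = -2; 1×NCS = -1; 1×NO3 = -1; sum -4.
W + (-4) = 0 ⇒ W is +4.

+4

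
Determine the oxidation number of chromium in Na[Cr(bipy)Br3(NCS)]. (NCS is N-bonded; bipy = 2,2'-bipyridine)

1 sodium outside the brackets (+1 each) → the complex ion is 1−.
Ligand charges: 3×Br = -3; 1×NCS = -1; 1×bipy neutral; sum -4.
Cr + (-4) = 1− ⇒ Cr is +3.

+3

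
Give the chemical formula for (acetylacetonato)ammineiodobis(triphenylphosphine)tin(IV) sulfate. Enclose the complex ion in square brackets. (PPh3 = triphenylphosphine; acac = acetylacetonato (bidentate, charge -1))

Ligands: 1 ammine (NH3, neutral), 2 triphenylphosphine (PPh3, neutral), 1 iodo (I, -1), 1 acetylacetonato (acac, -1). Ligand charge sum = -2.
With Sn in oxidation state +4, the complex ion is [Sn...]^2+.
Charge balance with sulfate (-2) requires 1 complex ion per 1 sulfate.

[Sn(acac)I(NH3)(PPh3)2]SO4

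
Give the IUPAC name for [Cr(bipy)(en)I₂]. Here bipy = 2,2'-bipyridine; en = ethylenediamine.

There is no counter-ion, so the complex is neutral overall.
Ligand charges: 2×iodo (-1 each), 1×2,2'-bipyridine (neutral), 1×ethylenediamine (neutral); total -2. So Cr + (-2) = 0, giving Cr = +2.
Ligands are named alphabetically: bipyridine before ethylenediamine before iodo.

(2,2'-bipyridine)(ethylenediamine)diiodochromium(II)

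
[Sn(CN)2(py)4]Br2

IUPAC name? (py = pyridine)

The 2 bromide counter-ions carry a total charge of -2, so each complex ion is 2+.
Ligand charges: 2×cyano (-1 each), 4×pyridine (neutral); total -2. So Sn + (-2) = 2+, giving Sn = +4.
Ligands are named alphabetically: cyano before pyridine.

dicyanotetrakis(pyridine)tin(IV) bromide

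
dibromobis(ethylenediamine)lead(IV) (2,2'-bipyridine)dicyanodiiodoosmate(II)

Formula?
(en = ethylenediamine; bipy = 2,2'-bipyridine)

Cation [Pb…]: ligand charges -2, Pb(IV) ⇒ ion charge 2+.
Anion [Os…]: ligand charges -4, Os(II) ⇒ ion charge 2−.
One 2+ cation balances one 2− anion.

[PbBr2(en)2][Os(bipy)(CN)2I2]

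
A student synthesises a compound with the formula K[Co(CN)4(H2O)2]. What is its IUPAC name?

The 1 potassium counter-ion carries a total charge of +1, so each complex ion is 1−.
Ligand charges: 4×cyano (-1 each), 2×aqua (neutral); total -4. So Co + (-4) = 1−, giving Co = +3.
Ligands are named alphabetically: aqua before cyano.
The complex ion is anionic, so cobalt takes the -ate form cobaltate(III).

potassium diaquatetracyanocobaltate(III)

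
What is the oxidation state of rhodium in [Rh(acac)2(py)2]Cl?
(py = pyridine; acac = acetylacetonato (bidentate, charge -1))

1 chloride outside the brackets (-1 each) → the complex ion is 1+.
Ligand charges: 2×py neutral; 2×acac = -2; sum -2.
Rh + (-2) = 1+ ⇒ Rh is +3.

+3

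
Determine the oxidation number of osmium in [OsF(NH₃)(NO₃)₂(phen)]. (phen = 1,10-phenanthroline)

+3

No counter-ion: the bracketed complex is neutral.
Ligand charges: 1×NH3 neutral; 1×F = -1; 1×phen neutral; 2×NO3 = -2; sum -3.
Os + (-3) = 0 ⇒ Os is +3.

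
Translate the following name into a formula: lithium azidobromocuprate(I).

Li[CuBr(N3)]

Ligands: 1 azido (N3, -1), 1 bromo (Br, -1). Ligand charge sum = -2.
With Cu in oxidation state +1, the complex ion is [Cu...]^1−.
Charge balance with lithium (+1) requires 1 complex ion per 1 lithium.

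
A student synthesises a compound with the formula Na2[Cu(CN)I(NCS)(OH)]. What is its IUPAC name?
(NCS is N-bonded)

The 2 sodium counter-ions carry a total charge of +2, so each complex ion is 2−.
Ligand charges: 1×isothiocyanato (-1 each), 1×hydroxo (-1 each), 1×iodo (-1 each), 1×cyano (-1 each); total -4. So Cu + (-4) = 2−, giving Cu = +2.
Ligands are named alphabetically: cyano before hydroxo before iodo before isothiocyanato.
The complex ion is anionic, so copper takes the -ate form cuprate(II).

sodium cyanohydroxoiodoisothiocyanatocuprate(II)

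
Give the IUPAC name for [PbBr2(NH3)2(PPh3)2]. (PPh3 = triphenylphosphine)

diamminedibromobis(triphenylphosphine)lead(II)

There is no counter-ion, so the complex is neutral overall.
Ligand charges: 2×ammine (neutral), 2×triphenylphosphine (neutral), 2×bromo (-1 each); total -2. So Pb + (-2) = 0, giving Pb = +2.
Ligands are named alphabetically: ammine before bromo before triphenylphosphine.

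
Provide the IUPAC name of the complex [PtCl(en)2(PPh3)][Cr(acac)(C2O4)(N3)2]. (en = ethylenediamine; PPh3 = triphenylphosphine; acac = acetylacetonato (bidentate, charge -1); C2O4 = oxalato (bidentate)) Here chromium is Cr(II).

chlorobis(ethylenediamine)(triphenylphosphine)platinum(IV) (acetylacetonato)diazidooxalatochromate(II)

Both ions are complex: the cation is named first with the plain metal name, the anion second with the -ate form; each ion's ligands are alphabetised independently.
Cr is given as +2; the anion's ligand charges sum to -5, so the complex anion is 3−.
A 1:1 salt means the cation carries the equal and opposite charge, 3+.
Cation: ligand charges sum to -1; for the ion to be 3+, Pt = +4.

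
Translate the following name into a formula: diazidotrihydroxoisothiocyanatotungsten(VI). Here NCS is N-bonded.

Ligands: 2 azido (N3, -1), 1 isothiocyanato (NCS, -1), 3 hydroxo (OH, -1). Ligand charge sum = -6.
With W in oxidation state +6, the complex ion is [W...].

[W(N3)2(NCS)(OH)3]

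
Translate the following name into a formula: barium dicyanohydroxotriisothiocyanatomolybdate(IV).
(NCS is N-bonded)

Ligands: 1 hydroxo (OH, -1), 3 isothiocyanato (NCS, -1), 2 cyano (CN, -1). Ligand charge sum = -6.
With Mo in oxidation state +4, the complex ion is [Mo...]^2−.
Charge balance with barium (+2) requires 1 complex ion per 1 barium.

Ba[Mo(CN)2(NCS)3(OH)]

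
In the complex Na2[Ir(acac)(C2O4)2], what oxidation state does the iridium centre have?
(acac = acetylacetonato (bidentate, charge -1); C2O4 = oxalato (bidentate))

+3

2 sodium outside the brackets (+1 each) → the complex ion is 2−.
Ligand charges: 1×acac = -1; 2×C2O4 = -4; sum -5.
Ir + (-5) = 2− ⇒ Ir is +3.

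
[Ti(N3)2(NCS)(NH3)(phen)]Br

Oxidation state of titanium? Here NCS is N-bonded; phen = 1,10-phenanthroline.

+4

1 bromide outside the brackets (-1 each) → the complex ion is 1+.
Ligand charges: 1×NCS = -1; 1×phen neutral; 2×N3 = -2; 1×NH3 neutral; sum -3.
Ti + (-3) = 1+ ⇒ Ti is +4.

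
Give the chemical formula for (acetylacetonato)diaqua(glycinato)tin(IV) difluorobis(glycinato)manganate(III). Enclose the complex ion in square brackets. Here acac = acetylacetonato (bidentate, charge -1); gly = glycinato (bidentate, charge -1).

Cation [Sn…]: ligand charges -2, Sn(IV) ⇒ ion charge 2+.
Anion [Mn…]: ligand charges -4, Mn(III) ⇒ ion charge 1−.

[Sn(acac)(gly)(H2O)2][MnF2(gly)2]2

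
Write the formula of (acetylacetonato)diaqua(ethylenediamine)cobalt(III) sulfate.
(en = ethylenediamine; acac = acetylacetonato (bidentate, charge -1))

Ligands: 1 ethylenediamine (en, neutral), 2 aqua (H2O, neutral), 1 acetylacetonato (acac, -1). Ligand charge sum = -1.
With Co in oxidation state +3, the complex ion is [Co...]^2+.
Charge balance with sulfate (-2) requires 1 complex ion per 1 sulfate.

[Co(acac)(en)(H2O)2]SO4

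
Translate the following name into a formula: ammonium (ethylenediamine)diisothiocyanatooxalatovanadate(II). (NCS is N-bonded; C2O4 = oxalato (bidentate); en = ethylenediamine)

(NH4)2[V(C2O4)(en)(NCS)2]

Ligands: 2 isothiocyanato (NCS, -1), 1 oxalato (C2O4, -2), 1 ethylenediamine (en, neutral). Ligand charge sum = -4.
Charge balance with ammonium (+1) requires 1 complex ion per 2 ammonium.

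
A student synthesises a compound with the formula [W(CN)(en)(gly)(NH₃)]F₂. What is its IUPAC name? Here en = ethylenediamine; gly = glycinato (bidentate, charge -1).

The 2 fluoride counter-ions carry a total charge of -2, so each complex ion is 2+.
Ligand charges: 1×ammine (neutral), 1×ethylenediamine (neutral), 1×cyano (-1 each), 1×glycinato (-1 each); total -2. So W + (-2) = 2+, giving W = +4.
Ligands are named alphabetically: ammine before cyano before ethylenediamine before glycinato.

amminecyano(ethylenediamine)(glycinato)tungsten(IV) fluoride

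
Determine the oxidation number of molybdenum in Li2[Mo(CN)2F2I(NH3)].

+3

2 lithium outside the brackets (+1 each) → the complex ion is 2−.
Ligand charges: 2×CN = -2; 2×F = -2; 1×I = -1; 1×NH3 neutral; sum -5.
Mo + (-5) = 2− ⇒ Mo is +3.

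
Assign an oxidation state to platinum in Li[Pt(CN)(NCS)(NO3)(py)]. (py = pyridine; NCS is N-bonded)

1 lithium outside the brackets (+1 each) → the complex ion is 1−.
Ligand charges: 1×NO3 = -1; 1×py neutral; 1×CN = -1; 1×NCS = -1; sum -3.
Pt + (-3) = 1− ⇒ Pt is +2.

+2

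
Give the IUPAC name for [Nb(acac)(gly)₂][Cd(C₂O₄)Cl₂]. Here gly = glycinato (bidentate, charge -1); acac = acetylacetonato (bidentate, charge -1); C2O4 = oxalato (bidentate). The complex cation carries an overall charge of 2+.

The complex cation is given as 2+; its ligand charges sum to -3, so Nb = +5.
A 1:1 salt means the anion carries the equal and opposite charge, 2−.
Anion: ligand charges sum to -4; for the ion to be 2−, Cd = +2.

(acetylacetonato)bis(glycinato)niobium(V) dichlorooxalatocadmate(II)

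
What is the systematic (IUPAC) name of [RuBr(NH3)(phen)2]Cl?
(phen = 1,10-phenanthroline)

The 1 chloride counter-ion carries a total charge of -1, so each complex ion is 1+.
Ligand charges: 1×bromo (-1 each), 1×ammine (neutral), 2×1,10-phenanthroline (neutral); total -1. So Ru + (-1) = 1+, giving Ru = +2.
Ligands are named alphabetically: ammine before bromo before phenanthroline.

amminebromobis(1,10-phenanthroline)ruthenium(II) chloride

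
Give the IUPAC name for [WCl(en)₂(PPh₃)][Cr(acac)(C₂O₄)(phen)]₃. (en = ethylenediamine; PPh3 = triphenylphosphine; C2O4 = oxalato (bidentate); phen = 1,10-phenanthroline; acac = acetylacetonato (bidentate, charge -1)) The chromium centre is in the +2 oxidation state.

Cr is given as +2; the anion's ligand charges sum to -3, so the complex anion is 1−.
With 3 anions per cation, the cation must be 3×1 = 3+.
Cation: ligand charges sum to -1; for the ion to be 3+, W = +4.

chlorobis(ethylenediamine)(triphenylphosphine)tungsten(IV) (acetylacetonato)oxalato(1,10-phenanthroline)chromate(II)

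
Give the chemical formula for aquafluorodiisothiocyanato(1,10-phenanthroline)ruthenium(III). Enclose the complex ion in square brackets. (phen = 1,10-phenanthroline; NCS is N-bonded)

Ligands: 1 1,10-phenanthroline (phen, neutral), 1 aqua (H2O, neutral), 1 fluoro (F, -1), 2 isothiocyanato (NCS, -1). Ligand charge sum = -3.
With Ru in oxidation state +3, the complex ion is [Ru...].

[RuF(H2O)(NCS)2(phen)]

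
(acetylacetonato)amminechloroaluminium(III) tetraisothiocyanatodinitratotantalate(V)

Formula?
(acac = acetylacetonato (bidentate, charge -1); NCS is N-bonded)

[Al(acac)Cl(NH3)][Ta(NCS)4(NO3)2]

Cation [Al…]: ligand charges -2, Al(III) ⇒ ion charge 1+.
Anion [Ta…]: ligand charges -6, Ta(V) ⇒ ion charge 1−.
One 1+ cation balances one 1− anion.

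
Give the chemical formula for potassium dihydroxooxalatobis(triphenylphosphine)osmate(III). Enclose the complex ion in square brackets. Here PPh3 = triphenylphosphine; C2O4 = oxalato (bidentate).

Ligands: 2 triphenylphosphine (PPh3, neutral), 2 hydroxo (OH, -1), 1 oxalato (C2O4, -2). Ligand charge sum = -4.
With Os in oxidation state +3, the complex ion is [Os...]^1−.
Charge balance with potassium (+1) requires 1 complex ion per 1 potassium.

K[Os(C2O4)(OH)2(PPh3)2]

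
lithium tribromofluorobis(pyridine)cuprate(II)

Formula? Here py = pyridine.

Ligands: 3 bromo (Br, -1), 1 fluoro (F, -1), 2 pyridine (py, neutral). Ligand charge sum = -4.
With Cu in oxidation state +2, the complex ion is [Cu...]^2−.
Charge balance with lithium (+1) requires 1 complex ion per 2 lithium.

Li2[CuBr3F(py)2]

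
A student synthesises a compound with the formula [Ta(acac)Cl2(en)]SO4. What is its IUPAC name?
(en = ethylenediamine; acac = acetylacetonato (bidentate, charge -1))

(acetylacetonato)dichloro(ethylenediamine)tantalum(V) sulfate

The 1 sulfate counter-ion carries a total charge of -2, so each complex ion is 2+.
Ligand charges: 1×ethylenediamine (neutral), 2×chloro (-1 each), 1×acetylacetonato (-1 each); total -3. So Ta + (-3) = 2+, giving Ta = +5.
Ligands are named alphabetically: acetylacetonato before chloro before ethylenediamine.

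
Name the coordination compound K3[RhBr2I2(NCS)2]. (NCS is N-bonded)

The 3 potassium counter-ions carry a total charge of +3, so each complex ion is 3−.
Ligand charges: 2×iodo (-1 each), 2×isothiocyanato (-1 each), 2×bromo (-1 each); total -6. So Rh + (-6) = 3−, giving Rh = +3.
Ligands are named alphabetically: bromo before iodo before isothiocyanato.
The complex ion is anionic, so rhodium takes the -ate form rhodate(III).

potassium dibromodiiododiisothiocyanatorhodate(III)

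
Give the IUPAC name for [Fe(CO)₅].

pentacarbonyliron(0)

There is no counter-ion, so the complex is neutral overall.
Ligand charges: 5×carbonyl (neutral); total 0. So Fe + (0) = 0, giving Fe = 0.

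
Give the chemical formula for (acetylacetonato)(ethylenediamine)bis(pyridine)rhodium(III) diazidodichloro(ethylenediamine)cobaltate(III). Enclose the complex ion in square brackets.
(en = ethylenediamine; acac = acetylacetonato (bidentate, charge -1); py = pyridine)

[Rh(acac)(en)(py)2][CoCl2(en)(N3)2]2

Cation [Rh…]: ligand charges -1, Rh(III) ⇒ ion charge 2+.
Anion [Co…]: ligand charges -4, Co(III) ⇒ ion charge 1−.
One 2+ cation requires 2 of the 1− anion.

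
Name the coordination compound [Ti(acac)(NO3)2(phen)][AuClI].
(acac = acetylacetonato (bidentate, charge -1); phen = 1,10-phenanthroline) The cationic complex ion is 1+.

The complex cation is given as 1+; its ligand charges sum to -3, so Ti = +4.
A 1:1 salt means the anion carries the equal and opposite charge, 1−.
Anion: ligand charges sum to -2; for the ion to be 1−, Au = +1.

(acetylacetonato)dinitrato(1,10-phenanthroline)titanium(IV) chloroiodoaurate(I)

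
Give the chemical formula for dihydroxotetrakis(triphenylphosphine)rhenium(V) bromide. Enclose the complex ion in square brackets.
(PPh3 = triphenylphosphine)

[Re(OH)2(PPh3)4]Br3

Ligands: 4 triphenylphosphine (PPh3, neutral), 2 hydroxo (OH, -1). Ligand charge sum = -2.
With Re in oxidation state +5, the complex ion is [Re...]^3+.
Charge balance with bromide (-1) requires 1 complex ion per 3 bromide.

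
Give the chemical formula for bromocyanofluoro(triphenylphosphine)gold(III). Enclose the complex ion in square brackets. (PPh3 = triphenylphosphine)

Ligands: 1 triphenylphosphine (PPh3, neutral), 1 cyano (CN, -1), 1 fluoro (F, -1), 1 bromo (Br, -1). Ligand charge sum = -3.
With Au in oxidation state +3, the complex ion is [Au...].

[AuBr(CN)F(PPh3)]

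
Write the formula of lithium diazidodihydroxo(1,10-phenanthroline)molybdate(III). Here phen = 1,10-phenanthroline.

Li[Mo(N3)2(OH)2(phen)]

Ligands: 2 azido (N3, -1), 1 1,10-phenanthroline (phen, neutral), 2 hydroxo (OH, -1). Ligand charge sum = -4.
With Mo in oxidation state +3, the complex ion is [Mo...]^1−.
Charge balance with lithium (+1) requires 1 complex ion per 1 lithium.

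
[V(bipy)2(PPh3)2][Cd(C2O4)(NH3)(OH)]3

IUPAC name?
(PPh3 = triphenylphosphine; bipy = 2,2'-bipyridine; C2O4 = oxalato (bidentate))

bis(2,2'-bipyridine)bis(triphenylphosphine)vanadium(III) amminehydroxooxalatocadmate(II)

Both ions are complex: the cation is named first with the plain metal name, the anion second with the -ate form; each ion's ligands are alphabetised independently.
Cadmium is always +2 in its complexes; the anion's ligand charges sum to -3, so the complex anion is 1−.
With 3 anions per cation, the cation must be 3×1 = 3+.
Cation: ligand charges sum to 0; for the ion to be 3+, V = +3.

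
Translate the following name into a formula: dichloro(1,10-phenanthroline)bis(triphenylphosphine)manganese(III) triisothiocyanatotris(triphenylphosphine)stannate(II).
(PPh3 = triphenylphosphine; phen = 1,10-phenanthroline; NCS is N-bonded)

[MnCl2(phen)(PPh3)2][Sn(NCS)3(PPh3)3]

Cation [Mn…]: ligand charges -2, Mn(III) ⇒ ion charge 1+.
Anion [Sn…]: ligand charges -3, Sn(II) ⇒ ion charge 1−.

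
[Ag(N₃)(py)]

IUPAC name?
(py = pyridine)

There is no counter-ion, so the complex is neutral overall.
Ligand charges: 1×pyridine (neutral), 1×azido (-1 each); total -1. So Ag + (-1) = 0, giving Ag = +1.
Ligands are named alphabetically: azido before pyridine.

azido(pyridine)silver(I)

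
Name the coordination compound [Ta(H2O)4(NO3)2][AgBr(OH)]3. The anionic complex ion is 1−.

Both ions are complex: the cation is named first with the plain metal name, the anion second with the -ate form; each ion's ligands are alphabetised independently.
The complex anion is given as 1−; its ligand charges sum to -2, so Ag = +1.
With 3 anions per cation, the cation must be 3×1 = 3+.
Cation: ligand charges sum to -2; for the ion to be 3+, Ta = +5.

tetraaquadinitratotantalum(V) bromohydroxoargentate(I)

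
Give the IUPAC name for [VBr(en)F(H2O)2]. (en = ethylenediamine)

There is no counter-ion, so the complex is neutral overall.
Ligand charges: 1×fluoro (-1 each), 2×aqua (neutral), 1×ethylenediamine (neutral), 1×bromo (-1 each); total -2. So V + (-2) = 0, giving V = +2.
Ligands are named alphabetically: aqua before bromo before ethylenediamine before fluoro.

diaquabromo(ethylenediamine)fluorovanadium(II)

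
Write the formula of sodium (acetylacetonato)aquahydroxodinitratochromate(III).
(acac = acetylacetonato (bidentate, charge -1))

Na[Cr(acac)(H2O)(NO3)2(OH)]

Ligands: 2 nitrato (NO3, -1), 1 acetylacetonato (acac, -1), 1 aqua (H2O, neutral), 1 hydroxo (OH, -1). Ligand charge sum = -4.
Charge balance with sodium (+1) requires 1 complex ion per 1 sodium.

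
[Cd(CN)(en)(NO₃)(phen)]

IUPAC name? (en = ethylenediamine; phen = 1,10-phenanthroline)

cyano(ethylenediamine)nitrato(1,10-phenanthroline)cadmium(II)

There is no counter-ion, so the complex is neutral overall.
Ligand charges: 1×ethylenediamine (neutral), 1×cyano (-1 each), 1×nitrato (-1 each), 1×1,10-phenanthroline (neutral); total -2. So Cd + (-2) = 0, giving Cd = +2.
Ligands are named alphabetically: cyano before ethylenediamine before nitrato before phenanthroline.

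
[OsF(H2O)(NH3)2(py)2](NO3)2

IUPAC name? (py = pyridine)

diammineaquafluorobis(pyridine)osmium(III) nitrate

The 2 nitrate counter-ions carry a total charge of -2, so each complex ion is 2+.
Ligand charges: 2×ammine (neutral), 2×pyridine (neutral), 1×aqua (neutral), 1×fluoro (-1 each); total -1. So Os + (-1) = 2+, giving Os = +3.
Ligands are named alphabetically: ammine before aqua before fluoro before pyridine.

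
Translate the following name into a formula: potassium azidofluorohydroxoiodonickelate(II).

Ligands: 1 fluoro (F, -1), 1 iodo (I, -1), 1 hydroxo (OH, -1), 1 azido (N3, -1). Ligand charge sum = -4.
With Ni in oxidation state +2, the complex ion is [Ni...]^2−.
Charge balance with potassium (+1) requires 1 complex ion per 2 potassium.

K2[NiFI(N3)(OH)]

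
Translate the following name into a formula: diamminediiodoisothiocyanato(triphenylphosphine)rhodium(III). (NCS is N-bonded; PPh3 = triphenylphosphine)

[RhI2(NCS)(NH3)2(PPh3)]

Ligands: 1 isothiocyanato (NCS, -1), 2 ammine (NH3, neutral), 1 triphenylphosphine (PPh3, neutral), 2 iodo (I, -1). Ligand charge sum = -3.
With Rh in oxidation state +3, the complex ion is [Rh...].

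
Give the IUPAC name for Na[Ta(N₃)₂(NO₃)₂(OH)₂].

The 1 sodium counter-ion carries a total charge of +1, so each complex ion is 1−.
Ligand charges: 2×hydroxo (-1 each), 2×nitrato (-1 each), 2×azido (-1 each); total -6. So Ta + (-6) = 1−, giving Ta = +5.
The complex ion is anionic, so tantalum takes the -ate form tantalate(V).

sodium diazidodihydroxodinitratotantalate(V)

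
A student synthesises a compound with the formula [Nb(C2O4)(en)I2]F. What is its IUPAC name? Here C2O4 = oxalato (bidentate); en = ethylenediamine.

The 1 fluoride counter-ion carries a total charge of -1, so each complex ion is 1+.
Ligand charges: 2×iodo (-1 each), 1×oxalato (-2 each), 1×ethylenediamine (neutral); total -4. So Nb + (-4) = 1+, giving Nb = +5.
Ligands are named alphabetically: ethylenediamine before iodo before oxalato.

(ethylenediamine)diiodooxalatoniobium(V) fluoride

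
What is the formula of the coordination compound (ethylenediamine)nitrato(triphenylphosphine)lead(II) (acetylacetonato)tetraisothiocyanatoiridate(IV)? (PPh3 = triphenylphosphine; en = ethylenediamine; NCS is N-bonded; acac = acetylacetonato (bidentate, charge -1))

Cation [Pb…]: ligand charges -1, Pb(II) ⇒ ion charge 1+.
Anion [Ir…]: ligand charges -5, Ir(IV) ⇒ ion charge 1−.
One 1+ cation balances one 1− anion.

[Pb(en)(NO3)(PPh3)][Ir(acac)(NCS)4]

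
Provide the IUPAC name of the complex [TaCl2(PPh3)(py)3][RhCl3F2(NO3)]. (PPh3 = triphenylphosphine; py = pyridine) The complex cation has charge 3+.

dichlorotris(pyridine)(triphenylphosphine)tantalum(V) trichlorodifluoronitratorhodate(III)

Both ions are complex: the cation is named first with the plain metal name, the anion second with the -ate form; each ion's ligands are alphabetised independently.
The complex cation is given as 3+; its ligand charges sum to -2, so Ta = +5.
A 1:1 salt means the anion carries the equal and opposite charge, 3−.
Anion: ligand charges sum to -6; for the ion to be 3−, Rh = +3.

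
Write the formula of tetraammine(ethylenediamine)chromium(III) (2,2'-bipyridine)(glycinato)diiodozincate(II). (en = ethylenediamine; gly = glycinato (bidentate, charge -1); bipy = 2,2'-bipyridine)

Cation [Cr…]: ligand charges 0, Cr(III) ⇒ ion charge 3+.
Anion [Zn…]: ligand charges -3, Zn(II) ⇒ ion charge 1−.

[Cr(en)(NH3)4][Zn(bipy)(gly)I2]3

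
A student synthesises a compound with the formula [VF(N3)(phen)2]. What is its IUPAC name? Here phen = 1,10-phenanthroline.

azidofluorobis(1,10-phenanthroline)vanadium(II)

There is no counter-ion, so the complex is neutral overall.
Ligand charges: 2×1,10-phenanthroline (neutral), 1×fluoro (-1 each), 1×azido (-1 each); total -2. So V + (-2) = 0, giving V = +2.
Ligands are named alphabetically: azido before fluoro before phenanthroline.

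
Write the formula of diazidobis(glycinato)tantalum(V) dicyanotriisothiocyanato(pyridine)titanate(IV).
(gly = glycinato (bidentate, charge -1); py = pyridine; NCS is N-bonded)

Cation [Ta…]: ligand charges -4, Ta(V) ⇒ ion charge 1+.
Anion [Ti…]: ligand charges -5, Ti(IV) ⇒ ion charge 1−.

[Ta(gly)2(N3)2][Ti(CN)2(NCS)3(py)]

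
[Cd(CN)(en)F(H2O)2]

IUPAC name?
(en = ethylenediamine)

There is no counter-ion, so the complex is neutral overall.
Ligand charges: 1×cyano (-1 each), 1×ethylenediamine (neutral), 2×aqua (neutral), 1×fluoro (-1 each); total -2. So Cd + (-2) = 0, giving Cd = +2.
Ligands are named alphabetically: aqua before cyano before ethylenediamine before fluoro.

diaquacyano(ethylenediamine)fluorocadmium(II)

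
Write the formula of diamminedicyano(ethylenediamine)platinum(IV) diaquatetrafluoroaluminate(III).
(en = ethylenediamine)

Cation [Pt…]: ligand charges -2, Pt(IV) ⇒ ion charge 2+.
Anion [Al…]: ligand charges -4, Al(III) ⇒ ion charge 1−.
One 2+ cation requires 2 of the 1− anion.

[Pt(CN)2(en)(NH3)2][AlF4(H2O)2]2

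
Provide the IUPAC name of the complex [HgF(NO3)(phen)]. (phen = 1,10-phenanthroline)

fluoronitrato(1,10-phenanthroline)mercury(II)

There is no counter-ion, so the complex is neutral overall.
Ligand charges: 1×fluoro (-1 each), 1×1,10-phenanthroline (neutral), 1×nitrato (-1 each); total -2. So Hg + (-2) = 0, giving Hg = +2.
Ligands are named alphabetically: fluoro before nitrato before phenanthroline.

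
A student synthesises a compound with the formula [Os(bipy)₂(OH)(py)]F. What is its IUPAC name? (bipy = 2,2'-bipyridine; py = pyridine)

The 1 fluoride counter-ion carries a total charge of -1, so each complex ion is 1+.
Ligand charges: 2×2,2'-bipyridine (neutral), 1×pyridine (neutral), 1×hydroxo (-1 each); total -1. So Os + (-1) = 1+, giving Os = +2.
Ligands are named alphabetically: bipyridine before hydroxo before pyridine.

bis(2,2'-bipyridine)hydroxo(pyridine)osmium(II) fluoride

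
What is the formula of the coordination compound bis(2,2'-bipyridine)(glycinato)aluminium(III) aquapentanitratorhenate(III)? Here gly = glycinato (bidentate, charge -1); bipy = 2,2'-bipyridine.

Cation [Al…]: ligand charges -1, Al(III) ⇒ ion charge 2+.
Anion [Re…]: ligand charges -5, Re(III) ⇒ ion charge 2−.
One 2+ cation balances one 2− anion.

[Al(bipy)2(gly)][Re(H2O)(NO3)5]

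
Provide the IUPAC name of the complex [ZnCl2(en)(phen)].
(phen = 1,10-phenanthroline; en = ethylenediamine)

There is no counter-ion, so the complex is neutral overall.
Ligand charges: 1×1,10-phenanthroline (neutral), 2×chloro (-1 each), 1×ethylenediamine (neutral); total -2. So Zn + (-2) = 0, giving Zn = +2.
Ligands are named alphabetically: chloro before ethylenediamine before phenanthroline.

dichloro(ethylenediamine)(1,10-phenanthroline)zinc(II)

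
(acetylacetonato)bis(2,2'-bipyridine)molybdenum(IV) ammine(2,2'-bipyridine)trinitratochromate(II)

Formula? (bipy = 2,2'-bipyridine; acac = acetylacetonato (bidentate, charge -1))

Cation [Mo…]: ligand charges -1, Mo(IV) ⇒ ion charge 3+.
Anion [Cr…]: ligand charges -3, Cr(II) ⇒ ion charge 1−.
One 3+ cation requires 3 of the 1− anion.

[Mo(acac)(bipy)2][Cr(bipy)(NH3)(NO3)3]3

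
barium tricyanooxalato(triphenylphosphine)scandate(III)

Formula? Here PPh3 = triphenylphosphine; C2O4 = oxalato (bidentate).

Ba[Sc(C2O4)(CN)3(PPh3)]

Ligands: 3 cyano (CN, -1), 1 triphenylphosphine (PPh3, neutral), 1 oxalato (C2O4, -2). Ligand charge sum = -5.
With Sc in oxidation state +3, the complex ion is [Sc...]^2−.
Charge balance with barium (+2) requires 1 complex ion per 1 barium.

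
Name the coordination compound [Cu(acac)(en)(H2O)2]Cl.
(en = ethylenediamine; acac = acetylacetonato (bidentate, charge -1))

(acetylacetonato)diaqua(ethylenediamine)copper(II) chloride

The 1 chloride counter-ion carries a total charge of -1, so each complex ion is 1+.
Ligand charges: 1×ethylenediamine (neutral), 2×aqua (neutral), 1×acetylacetonato (-1 each); total -1. So Cu + (-1) = 1+, giving Cu = +2.
Ligands are named alphabetically: acetylacetonato before aqua before ethylenediamine.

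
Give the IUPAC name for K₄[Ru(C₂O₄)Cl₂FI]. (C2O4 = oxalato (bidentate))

The 4 potassium counter-ions carry a total charge of +4, so each complex ion is 4−.
Ligand charges: 1×iodo (-1 each), 1×fluoro (-1 each), 1×oxalato (-2 each), 2×chloro (-1 each); total -6. So Ru + (-6) = 4−, giving Ru = +2.
The complex ion is anionic, so ruthenium takes the -ate form ruthenate(II).

potassium dichlorofluoroiodooxalatoruthenate(II)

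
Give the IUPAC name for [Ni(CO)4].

tetracarbonylnickel(0)

There is no counter-ion, so the complex is neutral overall.
Ligand charges: 4×carbonyl (neutral); total 0. So Ni + (0) = 0, giving Ni = 0.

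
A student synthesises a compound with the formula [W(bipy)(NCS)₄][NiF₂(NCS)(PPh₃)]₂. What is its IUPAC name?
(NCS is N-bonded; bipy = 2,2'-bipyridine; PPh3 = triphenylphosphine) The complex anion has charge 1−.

(2,2'-bipyridine)tetraisothiocyanatotungsten(VI) difluoroisothiocyanato(triphenylphosphine)nickelate(II)

Both ions are complex: the cation is named first with the plain metal name, the anion second with the -ate form; each ion's ligands are alphabetised independently.
The complex anion is given as 1−; its ligand charges sum to -3, so Ni = +2.
With 2 anions per cation, the cation must be 2×1 = 2+.
Cation: ligand charges sum to -4; for the ion to be 2+, W = +6.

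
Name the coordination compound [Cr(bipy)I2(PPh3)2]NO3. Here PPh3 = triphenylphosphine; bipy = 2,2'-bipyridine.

(2,2'-bipyridine)diiodobis(triphenylphosphine)chromium(III) nitrate

The 1 nitrate counter-ion carries a total charge of -1, so each complex ion is 1+.
Ligand charges: 2×iodo (-1 each), 2×triphenylphosphine (neutral), 1×2,2'-bipyridine (neutral); total -2. So Cr + (-2) = 1+, giving Cr = +3.
Ligands are named alphabetically: bipyridine before iodo before triphenylphosphine.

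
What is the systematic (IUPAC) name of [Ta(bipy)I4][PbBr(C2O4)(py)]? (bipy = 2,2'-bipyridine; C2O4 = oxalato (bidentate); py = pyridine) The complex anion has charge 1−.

(2,2'-bipyridine)tetraiodotantalum(V) bromooxalato(pyridine)plumbate(II)

Both ions are complex: the cation is named first with the plain metal name, the anion second with the -ate form; each ion's ligands are alphabetised independently.
The complex anion is given as 1−; its ligand charges sum to -3, so Pb = +2.
A 1:1 salt means the cation carries the equal and opposite charge, 1+.
Cation: ligand charges sum to -4; for the ion to be 1+, Ta = +5.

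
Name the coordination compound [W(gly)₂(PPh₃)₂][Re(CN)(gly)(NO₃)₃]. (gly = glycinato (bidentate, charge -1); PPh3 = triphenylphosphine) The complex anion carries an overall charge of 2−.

Both ions are complex: the cation is named first with the plain metal name, the anion second with the -ate form; each ion's ligands are alphabetised independently.
The complex anion is given as 2−; its ligand charges sum to -5, so Re = +3.
A 1:1 salt means the cation carries the equal and opposite charge, 2+.
Cation: ligand charges sum to -2; for the ion to be 2+, W = +4.

bis(glycinato)bis(triphenylphosphine)tungsten(IV) cyano(glycinato)trinitratorhenate(III)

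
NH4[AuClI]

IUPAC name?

The 1 ammonium counter-ion carries a total charge of +1, so each complex ion is 1−.
Ligand charges: 1×iodo (-1 each), 1×chloro (-1 each); total -2. So Au + (-2) = 1−, giving Au = +1.
The complex ion is anionic, so gold takes the -ate form aurate(I).

ammonium chloroiodoaurate(I)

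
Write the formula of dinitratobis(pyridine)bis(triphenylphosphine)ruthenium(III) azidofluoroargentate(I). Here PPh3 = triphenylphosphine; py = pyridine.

[Ru(NO3)2(PPh3)2(py)2][AgF(N3)]

Cation [Ru…]: ligand charges -2, Ru(III) ⇒ ion charge 1+.
Anion [Ag…]: ligand charges -2, Ag(I) ⇒ ion charge 1−.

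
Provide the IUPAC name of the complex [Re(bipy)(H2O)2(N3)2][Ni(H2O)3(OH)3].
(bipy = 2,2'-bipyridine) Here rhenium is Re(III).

Both ions are complex: the cation is named first with the plain metal name, the anion second with the -ate form; each ion's ligands are alphabetised independently.
Re is given as +3; the cation's ligand charges sum to -2, so the complex cation is 1+.
A 1:1 salt means the anion carries the equal and opposite charge, 1−.
Anion: ligand charges sum to -3; for the ion to be 1−, Ni = +2.

diaquadiazido(2,2'-bipyridine)rhenium(III) triaquatrihydroxonickelate(II)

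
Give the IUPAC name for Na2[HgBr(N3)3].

The 2 sodium counter-ions carry a total charge of +2, so each complex ion is 2−.
Ligand charges: 3×azido (-1 each), 1×bromo (-1 each); total -4. So Hg + (-4) = 2−, giving Hg = +2.
The complex ion is anionic, so mercury takes the -ate form mercurate(II).

sodium triazidobromomercurate(II)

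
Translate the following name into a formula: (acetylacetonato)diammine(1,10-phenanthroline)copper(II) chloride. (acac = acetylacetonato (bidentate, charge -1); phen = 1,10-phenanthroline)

[Cu(acac)(NH3)2(phen)]Cl

Ligands: 1 acetylacetonato (acac, -1), 1 1,10-phenanthroline (phen, neutral), 2 ammine (NH3, neutral). Ligand charge sum = -1.
With Cu in oxidation state +2, the complex ion is [Cu...]^1+.
Charge balance with chloride (-1) requires 1 complex ion per 1 chloride.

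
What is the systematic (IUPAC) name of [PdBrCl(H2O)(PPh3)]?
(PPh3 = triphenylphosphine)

aquabromochloro(triphenylphosphine)palladium(II)

There is no counter-ion, so the complex is neutral overall.
Ligand charges: 1×bromo (-1 each), 1×aqua (neutral), 1×chloro (-1 each), 1×triphenylphosphine (neutral); total -2. So Pd + (-2) = 0, giving Pd = +2.
Ligands are named alphabetically: aqua before bromo before chloro before triphenylphosphine.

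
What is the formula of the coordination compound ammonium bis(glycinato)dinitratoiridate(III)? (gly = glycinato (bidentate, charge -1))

Ligands: 2 nitrato (NO3, -1), 2 glycinato (gly, -1). Ligand charge sum = -4.
Charge balance with ammonium (+1) requires 1 complex ion per 1 ammonium.

NH4[Ir(gly)2(NO3)2]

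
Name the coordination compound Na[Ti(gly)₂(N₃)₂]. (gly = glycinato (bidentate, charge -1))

sodium diazidobis(glycinato)titanate(III)

The 1 sodium counter-ion carries a total charge of +1, so each complex ion is 1−.
Ligand charges: 2×azido (-1 each), 2×glycinato (-1 each); total -4. So Ti + (-4) = 1−, giving Ti = +3.
Ligands are named alphabetically: azido before glycinato.
The complex ion is anionic, so titanium takes the -ate form titanate(III).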